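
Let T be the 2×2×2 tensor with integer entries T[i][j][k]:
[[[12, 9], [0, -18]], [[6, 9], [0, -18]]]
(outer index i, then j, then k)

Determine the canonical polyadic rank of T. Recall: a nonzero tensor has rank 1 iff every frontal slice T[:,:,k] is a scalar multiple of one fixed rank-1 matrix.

Lower bound: the mode-3 unfolding of T (rows indexed by k, columns by (i,j) = (0,0), (0,1), (1,0), (1,1)) is [[12, 0, 6, 0], [9, -18, 9, -18]].
There the 2×2 minor on rows k ∈ {0, 1}, columns (i,j) ∈ {(0,0), (0,1)} is det [[12, 0], [9, -18]] = -216 ≠ 0, so this unfolding has rank ≥ 2; CP rank is at least every unfolding rank, so rank(T) ≥ 2. (Unfolding ranks only ever bound the CP rank from below — rank(T) can be strictly larger than all of them — so the matching upper bound has to come from an explicit 2-term decomposition.)
Upper bound — finding two terms. Write S_k = T[:,:,k] for the frontal slices: S₀ = [[12, 0], [6, 0]], S₁ = [[9, -18], [9, -18]].
If T = a₁ ⊗ b₁ ⊗ c₁ + a₂ ⊗ b₂ ⊗ c₂ then each S_k = c₁[k]·a₁b₁ᵀ + c₂[k]·a₂b₂ᵀ. S₀ and S₁ are linearly independent, so a₁b₁ᵀ and a₂b₂ᵀ must span the same plane of matrices: they are the rank-1 matrices of the form x·S₀ + y·S₁.
det(x·S₀ + y·S₁) is −108·xy = (-108)·(y)(x), vanishing at (x:y) = (1:0) and (0:1).
M₁ = S₀ = [[12, 0], [6, 0]] = 6·[2, 1][1, 0]ᵀ and M₂ = S₁ = [[9, -18], [9, -18]] = 9·[1, 1][1, -2]ᵀ, so take a₁ = [2, 1], b₁ = [1, 0], a₂ = [1, 1], b₂ = [1, -2].
Each slice is an integer combination of E₁ = a₁b₁ᵀ and E₂ = a₂b₂ᵀ: S₀ = 6·E₁, S₁ = 9·E₂; reading off coefficients, c₁ = [6, 0] and c₂ = [0, 9].
Hence T = [2, 1] ⊗ [1, 0] ⊗ [6, 0] + [1, 1] ⊗ [1, -2] ⊗ [0, 9], so rank(T) ≤ 2.
These bounds meet, so rank(T) = 2.
Check entry T[0,1,1] = -18: (2)·(0)·(0) + (1)·(-2)·(9) = -18.

2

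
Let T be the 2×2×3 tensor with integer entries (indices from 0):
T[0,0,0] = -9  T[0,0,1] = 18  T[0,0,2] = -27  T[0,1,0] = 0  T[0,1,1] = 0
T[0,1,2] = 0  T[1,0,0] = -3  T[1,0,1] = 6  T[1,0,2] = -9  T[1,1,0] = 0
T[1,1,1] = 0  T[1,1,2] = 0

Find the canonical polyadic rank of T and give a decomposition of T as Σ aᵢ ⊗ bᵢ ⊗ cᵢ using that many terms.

Lower bound: T ≠ 0 (e.g. T[0,0,0] = -9), so rank(T) ≥ 1.
Upper bound: the mode-1 fibre T[:,0,0] = [-9, -3] gives a = [3, 1] (primitive direction); the mode-2 fibre T[0,:,0] = [-9, 0] gives b = [1, 0]; then c[k] = T[0,0,k] / (a[0]·b[0]) = [-9, 18, -27] / 3 = [-3, 6, -9].
Expanding [3, 1] ⊗ [1, 0] ⊗ [-3, 6, -9] reproduces all 12 entries of T, so T = [3, 1] ⊗ [1, 0] ⊗ [-3, 6, -9] and rank(T) ≤ 1.
These bounds meet, so rank(T) = 1.

rank(T) = 1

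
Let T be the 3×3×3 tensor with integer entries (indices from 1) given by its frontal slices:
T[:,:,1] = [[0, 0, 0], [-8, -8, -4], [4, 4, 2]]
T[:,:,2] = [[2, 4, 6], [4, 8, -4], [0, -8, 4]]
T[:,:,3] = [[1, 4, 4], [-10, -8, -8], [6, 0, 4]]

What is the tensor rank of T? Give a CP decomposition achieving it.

Lower bound: in the mode-1 unfolding of T (rows indexed by i, columns by (j,k)) the 3×3 minor on rows i ∈ {1, 2, 3}, columns (j,k) ∈ {(1,1), (1,2), (2,2)} is det [[0, 2, 4], [-8, 4, 8], [4, 0, -8]] = -128 ≠ 0, so that unfolding has rank ≥ 3 and hence rank(T) ≥ 3 (CP rank is at least every unfolding rank, though it can be larger).
Upper bound: T is a sum of 3 rank-1 terms, T = [0, 2, -1] ⊗ [2, 2, 1] ⊗ [-2, 2, -2] + [1, -2, 2] ⊗ [1, 0, 2] ⊗ [0, 2, 1] + [1, 0, -1] ⊗ [0, 2, 1] ⊗ [0, 2, 2] (one valid choice — decompositions are not unique — normalised so each a, b is primitive with positive first nonzero entry; check it by expanding all entries), so rank(T) ≤ 3.
These bounds meet, so rank(T) = 3.

rank(T) = 3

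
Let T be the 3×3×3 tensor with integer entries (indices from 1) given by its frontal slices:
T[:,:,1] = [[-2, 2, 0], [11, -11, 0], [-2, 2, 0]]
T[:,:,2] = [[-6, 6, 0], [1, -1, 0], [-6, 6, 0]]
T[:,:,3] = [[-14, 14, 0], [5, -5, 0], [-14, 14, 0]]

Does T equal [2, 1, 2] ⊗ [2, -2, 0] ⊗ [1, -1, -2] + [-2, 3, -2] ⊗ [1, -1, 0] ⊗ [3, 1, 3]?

Yes

Reconstruct entrywise from the claimed factors. For example, T[1,3,2] = 0 and Σₗ aₗ[1]bₗ[3]cₗ[2] = (2)·(0)·(-1) + (-2)·(0)·(1) = 0; checking all 27 entries, every one matches. The claim holds.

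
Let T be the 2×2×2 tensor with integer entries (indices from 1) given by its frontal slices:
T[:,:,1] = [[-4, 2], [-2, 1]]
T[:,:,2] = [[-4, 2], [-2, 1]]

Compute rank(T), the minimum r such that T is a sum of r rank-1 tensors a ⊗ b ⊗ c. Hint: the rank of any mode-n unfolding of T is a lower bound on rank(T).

Lower bound: T ≠ 0 (e.g. T[1,1,1] = -4), so rank(T) ≥ 1.
Upper bound: if T = a ⊗ b ⊗ c then every fibre of T is a multiple of the corresponding factor, so read the factors off the fibres through the nonzero entry T[1,1,1] = -4.
The mode-1 fibre T[:,1,1] = [-4, -2] gives a = [2, 1] (primitive direction); the mode-2 fibre T[1,:,1] = [-4, 2] gives b = [2, -1]; then c[k] = T[1,1,k] / (a[1]·b[1]) = [-4, -4] / 4 = [-1, -1].
Expanding [2, 1] ⊗ [2, -1] ⊗ [-1, -1] reproduces all 8 entries of T, so T = [2, 1] ⊗ [2, -1] ⊗ [-1, -1] and rank(T) ≤ 1.
These bounds meet, so rank(T) = 1.

1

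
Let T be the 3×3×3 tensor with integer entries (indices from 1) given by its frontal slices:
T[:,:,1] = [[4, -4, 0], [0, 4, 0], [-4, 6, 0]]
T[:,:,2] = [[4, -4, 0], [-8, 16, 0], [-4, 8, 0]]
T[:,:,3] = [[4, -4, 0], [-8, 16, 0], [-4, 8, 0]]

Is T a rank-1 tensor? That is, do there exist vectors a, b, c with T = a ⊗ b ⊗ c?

The mode-1 unfolding of T (rows indexed by i, columns by (j,k) = (1,1), (1,2), (1,3), (2,1), (2,2), (2,3), (3,1), (3,2), (3,3)) is [[4, 4, 4, -4, -4, -4, 0, 0, 0], [0, -8, -8, 4, 16, 16, 0, 0, 0], [-4, -4, -4, 6, 8, 8, 0, 0, 0]].
There the 3×3 minor on rows i ∈ {1, 2, 3}, columns (j,k) ∈ {(1,1), (1,2), (2,1)} is det [[4, 4, -4], [0, -8, 4], [-4, -4, 6]] = -64 ≠ 0, so this unfolding has rank ≥ 3; CP rank is at least every unfolding rank, so rank(T) ≥ 3.
In particular rank(T) ≥ 3 > 1, so T is not rank-1.

No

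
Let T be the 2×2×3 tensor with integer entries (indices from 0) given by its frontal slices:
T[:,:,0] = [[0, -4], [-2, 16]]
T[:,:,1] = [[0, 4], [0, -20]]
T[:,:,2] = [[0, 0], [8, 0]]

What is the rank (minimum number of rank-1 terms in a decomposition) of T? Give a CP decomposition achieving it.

rank(T) = 3

Lower bound: the mode-3 unfolding of T (rows indexed by k, columns by (i,j) = (0,0), (0,1), (1,0), (1,1)) is [[0, -4, -2, 16], [0, 4, 0, -20], [0, 0, 8, 0]].
There the 3×3 minor on rows k ∈ {0, 1, 2}, columns (i,j) ∈ {(0,1), (1,0), (1,1)} is det [[-4, -2, 16], [4, 0, -20], [0, 8, 0]] = -128 ≠ 0, so this unfolding has rank ≥ 3; CP rank is at least every unfolding rank, so rank(T) ≥ 3. (Flattening ranks never certify an upper bound on CP rank; for that we must actually write T with 3 rank-1 terms.)
Upper bound: T is a sum of 3 rank-1 terms, T = [0, 1] ⊗ [1, -2] ⊗ [-4, 4, 4] + [0, 1] ⊗ [1, 2] ⊗ [2, -4, 4] + [1, -1] ⊗ [0, 1] ⊗ [-4, 4, 0] (written with every a and b primitive with positive leading entry and the scale carried by c; CP decompositions are not unique, and this one is verified by expanding entrywise), so rank(T) ≤ 3.
These bounds meet, so rank(T) = 3.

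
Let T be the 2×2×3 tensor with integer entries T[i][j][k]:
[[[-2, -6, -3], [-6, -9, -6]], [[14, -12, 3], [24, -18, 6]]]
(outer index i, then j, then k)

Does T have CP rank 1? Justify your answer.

The mode-3 unfolding of T (rows indexed by k, columns by (i,j) = (0,0), (0,1), (1,0), (1,1)) is [[-2, -6, 14, 24], [-6, -9, -12, -18], [-3, -6, 3, 6]].
There the 2×2 minor on rows k ∈ {0, 1}, columns (i,j) ∈ {(0,0), (0,1)} is det [[-2, -6], [-6, -9]] = -18 ≠ 0, so this unfolding has rank ≥ 2; CP rank is at least every unfolding rank, so rank(T) ≥ 2.
In particular rank(T) ≥ 2 > 1, so T is not rank-1.

No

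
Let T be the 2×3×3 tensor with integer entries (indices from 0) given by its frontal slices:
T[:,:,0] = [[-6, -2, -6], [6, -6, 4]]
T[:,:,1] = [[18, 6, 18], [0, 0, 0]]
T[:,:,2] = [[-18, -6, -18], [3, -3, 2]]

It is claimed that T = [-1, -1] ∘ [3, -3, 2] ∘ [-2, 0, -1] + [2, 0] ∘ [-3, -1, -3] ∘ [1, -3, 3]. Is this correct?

No

Reconstruct entry (0,0,0) from the claimed factors: Σₗ aₗ[0]bₗ[0]cₗ[0] = (-1)·(3)·(-2) + (2)·(-3)·(1) = 0, but T[0,0,0] = -6. The claim is false.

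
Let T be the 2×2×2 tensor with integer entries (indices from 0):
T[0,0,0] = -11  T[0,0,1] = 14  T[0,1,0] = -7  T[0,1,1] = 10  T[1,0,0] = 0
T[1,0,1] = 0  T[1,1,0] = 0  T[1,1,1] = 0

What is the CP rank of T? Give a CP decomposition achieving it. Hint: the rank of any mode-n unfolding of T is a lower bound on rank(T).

rank(T) = 2

Lower bound: the mode-2 unfolding of T (rows indexed by j, columns by (i,k) = (0,0), (0,1), (1,0), (1,1)) is [[-11, 14, 0, 0], [-7, 10, 0, 0]].
There the 2×2 minor on rows j ∈ {0, 1}, columns (i,k) ∈ {(0,0), (0,1)} is det [[-11, 14], [-7, 10]] = -12 ≠ 0, so this unfolding has rank ≥ 2; CP rank is at least every unfolding rank, so rank(T) ≥ 2. (Flattening ranks never certify an upper bound on CP rank; for that we must actually write T with 2 rank-1 terms.)
Upper bound — finding two terms. Every mode-1 slice of T is a multiple of one matrix: T[i,:,:] = a[i]·M with a = (1, 0) and M = [[-11, 14], [-7, 10]] (rows indexed by j, columns by k). So it suffices to write M as a sum of two rank-1 matrices.
Splitting M by its rows (j = 0, 1), M = (1, 0)(-11, 14)ᵀ + (0, 1)(-7, 10)ᵀ.
Hence T = (1, 0) ∘ (1, 0) ∘ (-11, 14) + (1, 0) ∘ (0, 1) ∘ (-7, 10), so rank(T) ≤ 2.
These bounds meet, so rank(T) = 2.
Check entry T[1,0,0] = 0: (0)·(1)·(-11) + (0)·(0)·(-7) = 0.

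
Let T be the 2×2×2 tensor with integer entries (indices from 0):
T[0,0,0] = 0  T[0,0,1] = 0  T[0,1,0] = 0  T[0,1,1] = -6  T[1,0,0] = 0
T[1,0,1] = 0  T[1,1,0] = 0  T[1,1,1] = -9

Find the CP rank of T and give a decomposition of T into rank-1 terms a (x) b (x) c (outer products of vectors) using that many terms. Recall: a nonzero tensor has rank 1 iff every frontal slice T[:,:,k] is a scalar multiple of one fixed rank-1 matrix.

Lower bound: T ≠ 0 (e.g. T[0,1,1] = -6), so rank(T) ≥ 1.
Upper bound: if T = a (x) b (x) c then every fibre of T is a multiple of the corresponding factor, so read the factors off the fibres through the nonzero entry T[0,1,1] = -6.
The mode-1 fibre T[:,1,1] = [-6, -9] gives a = [2, 3] (primitive direction); the mode-2 fibre T[0,:,1] = [0, -6] gives b = [0, 1]; then c[k] = T[0,1,k] / (a[0]·b[1]) = [0, -6] / 2 = [0, -3].
Expanding [2, 3] (x) [0, 1] (x) [0, -3] reproduces all 8 entries of T, so T = [2, 3] (x) [0, 1] (x) [0, -3] and rank(T) ≤ 1.
These bounds meet, so rank(T) = 1.

rank(T) = 1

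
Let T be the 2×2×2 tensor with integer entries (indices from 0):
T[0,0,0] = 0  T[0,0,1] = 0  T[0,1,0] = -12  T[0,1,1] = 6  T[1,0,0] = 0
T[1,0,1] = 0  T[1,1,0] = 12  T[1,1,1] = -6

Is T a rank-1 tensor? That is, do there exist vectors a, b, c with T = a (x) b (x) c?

Yes

The mode-1 fibre T[:,1,0] = [-12, 12] gives a = (1, -1) (primitive direction); the mode-2 fibre T[0,:,0] = [0, -12] gives b = (0, 1); then c[k] = T[0,1,k] / (a[0]·b[1]) = [-12, 6] / 1 = (-12, 6).
Expanding (1, -1) (x) (0, 1) (x) (-12, 6) reproduces all 8 entries of T, so T = (1, -1) (x) (0, 1) (x) (-12, 6) and rank(T) ≤ 1.
Equivalently every frontal slice T[:,:,k] is c[k] times the rank-1 matrix (1, -1) (x) (0, 1). So T has rank 1 (it is nonzero).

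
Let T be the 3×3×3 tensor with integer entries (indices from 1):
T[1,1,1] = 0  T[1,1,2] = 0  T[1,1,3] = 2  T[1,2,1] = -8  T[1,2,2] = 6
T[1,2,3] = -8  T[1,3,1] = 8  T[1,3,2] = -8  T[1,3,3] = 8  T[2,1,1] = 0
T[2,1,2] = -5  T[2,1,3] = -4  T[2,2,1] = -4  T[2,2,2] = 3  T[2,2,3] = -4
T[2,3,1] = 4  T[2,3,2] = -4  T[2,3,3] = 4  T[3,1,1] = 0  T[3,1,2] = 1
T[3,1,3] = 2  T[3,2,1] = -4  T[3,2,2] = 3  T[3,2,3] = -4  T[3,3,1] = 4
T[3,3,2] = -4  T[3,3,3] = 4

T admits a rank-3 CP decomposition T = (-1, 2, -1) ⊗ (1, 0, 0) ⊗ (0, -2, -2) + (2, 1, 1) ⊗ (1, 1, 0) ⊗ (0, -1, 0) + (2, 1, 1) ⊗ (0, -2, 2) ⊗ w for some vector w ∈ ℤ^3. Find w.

w = (2, -2, 2)

Subtract the known terms from T to get the rank-1 residual R = (2, 1, 1) ⊗ (0, -2, 2) ⊗ w, so R[i,j,k] = a[i]·b[j]·w[k]. Pick indices with nonzero a[1]·b[2] = (2)·(-2) = -4. Only the fibre through (1,2,·) is needed: R[1,2,:] = T[1,2,:] − Σₗ aₗ[1]bₗ[2]cₗ = [-8, 6, -8] − (-1)·(0)·(0, -2, -2) − (2)·(1)·(0, -1, 0) = [-8, 8, -8]. Then w[k] = R[1,2,k] / -4 for each k, giving w = [-8, 8, -8] / -4 = (2, -2, 2).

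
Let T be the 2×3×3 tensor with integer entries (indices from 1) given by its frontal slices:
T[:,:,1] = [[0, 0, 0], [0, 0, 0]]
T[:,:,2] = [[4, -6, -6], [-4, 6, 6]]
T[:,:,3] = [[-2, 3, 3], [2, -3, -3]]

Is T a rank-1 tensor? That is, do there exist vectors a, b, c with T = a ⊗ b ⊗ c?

The mode-1 fibre T[:,1,2] = [4, -4] gives a = [1, -1] (primitive direction); the mode-2 fibre T[1,:,2] = [4, -6, -6] gives b = [2, -3, -3]; then c[k] = T[1,1,k] / (a[1]·b[1]) = [0, 4, -2] / 2 = [0, 2, -1].
Expanding [1, -1] ⊗ [2, -3, -3] ⊗ [0, 2, -1] reproduces all 18 entries of T, so T = [1, -1] ⊗ [2, -3, -3] ⊗ [0, 2, -1] and rank(T) ≤ 1.
Equivalently every frontal slice T[:,:,k] is c[k] times the rank-1 matrix [1, -1] ⊗ [2, -3, -3]. So T has rank 1 (it is nonzero).

Yes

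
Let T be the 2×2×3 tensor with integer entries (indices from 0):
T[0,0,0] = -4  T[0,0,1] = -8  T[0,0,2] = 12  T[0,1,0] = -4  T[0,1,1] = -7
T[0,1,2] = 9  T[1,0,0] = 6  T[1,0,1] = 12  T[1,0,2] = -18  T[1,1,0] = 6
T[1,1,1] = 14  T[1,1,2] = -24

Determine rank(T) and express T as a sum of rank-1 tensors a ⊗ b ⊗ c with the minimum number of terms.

rank(T) = 2

Lower bound: the mode-3 unfolding of T (rows indexed by k, columns by (i,j) = (0,0), (0,1), (1,0), (1,1)) is [[-4, -4, 6, 6], [-8, -7, 12, 14], [12, 9, -18, -24]].
There the 2×2 minor on rows k ∈ {0, 1}, columns (i,j) ∈ {(0,0), (0,1)} is det [[-4, -4], [-8, -7]] = -4 ≠ 0, so this unfolding has rank ≥ 2; CP rank is at least every unfolding rank, so rank(T) ≥ 2. (This is only a lower bound: in general the CP rank may exceed every unfolding rank, so we still need to exhibit 2 rank-1 terms summing to T.)
Upper bound — finding two terms. Write S_k = T[:,:,k] for the frontal slices: S₀ = [[-4, -4], [6, 6]], S₁ = [[-8, -7], [12, 14]], S₂ = [[12, 9], [-18, -24]].
If T = a₁ ⊗ b₁ ⊗ c₁ + a₂ ⊗ b₂ ⊗ c₂ then each S_k = c₁[k]·a₁b₁ᵀ + c₂[k]·a₂b₂ᵀ. S₀ and S₁ are linearly independent, so a₁b₁ᵀ and a₂b₂ᵀ must span the same plane of matrices: they are the rank-1 matrices of the form x·S₀ + y·S₁.
det(x·S₀ + y·S₁) is −14·xy − 28·y² = (-14)·(x + 2·y)(y), vanishing at (x:y) = (2:-1) and (1:0).
M₁ = 2·S₀ − S₁ = [[0, -1], [0, -2]] = −(1, 2)(0, 1)ᵀ and M₂ = S₀ = [[-4, -4], [6, 6]] = (-2)·(2, -3)(1, 1)ᵀ, so take a₁ = (1, 2), b₁ = (0, 1), a₂ = (2, -3), b₂ = (1, 1).
Each slice is an integer combination of E₁ = a₁b₁ᵀ and E₂ = a₂b₂ᵀ: S₀ = −2·E₂, S₁ = E₁ − 4·E₂, S₂ = −3·E₁ + 6·E₂; reading off coefficients, c₁ = (0, 1, -3) and c₂ = (-2, -4, 6).
Hence T = (1, 2) ⊗ (0, 1) ⊗ (0, 1, -3) + (2, -3) ⊗ (1, 1) ⊗ (-2, -4, 6), so rank(T) ≤ 2.
These bounds meet, so rank(T) = 2.
Check entry T[0,0,2] = 12: (1)·(0)·(-3) + (2)·(1)·(6) = 12.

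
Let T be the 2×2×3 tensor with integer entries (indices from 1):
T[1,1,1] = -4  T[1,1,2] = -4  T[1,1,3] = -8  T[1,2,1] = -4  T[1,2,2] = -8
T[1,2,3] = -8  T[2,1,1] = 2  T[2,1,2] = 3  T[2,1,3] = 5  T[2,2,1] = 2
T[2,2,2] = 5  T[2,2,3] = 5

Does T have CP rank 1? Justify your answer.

No

The mode-3 unfolding of T (rows indexed by k, columns by (i,j) = (1,1), (1,2), (2,1), (2,2)) is [[-4, -4, 2, 2], [-4, -8, 3, 5], [-8, -8, 5, 5]].
There the 3×3 minor on rows k ∈ {1, 2, 3}, columns (i,j) ∈ {(1,1), (1,2), (2,1)} is det [[-4, -4, 2], [-4, -8, 3], [-8, -8, 5]] = 16 ≠ 0, so this unfolding has rank ≥ 3; CP rank is at least every unfolding rank, so rank(T) ≥ 3.
In particular rank(T) ≥ 3 > 1, so T is not rank-1.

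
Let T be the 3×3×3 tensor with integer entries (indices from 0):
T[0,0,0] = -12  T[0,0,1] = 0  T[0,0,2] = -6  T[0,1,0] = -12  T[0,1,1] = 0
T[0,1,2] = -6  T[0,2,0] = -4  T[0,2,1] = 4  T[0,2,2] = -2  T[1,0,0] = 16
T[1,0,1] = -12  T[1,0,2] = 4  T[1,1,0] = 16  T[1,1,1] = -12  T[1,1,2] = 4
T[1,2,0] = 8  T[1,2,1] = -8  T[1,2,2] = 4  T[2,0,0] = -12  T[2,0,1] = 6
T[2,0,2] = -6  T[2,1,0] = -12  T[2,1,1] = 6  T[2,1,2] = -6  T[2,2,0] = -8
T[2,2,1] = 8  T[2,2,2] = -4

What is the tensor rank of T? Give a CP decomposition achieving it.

Lower bound: the mode-3 unfolding of T (rows indexed by k, columns by (i,j) = (0,0), (0,1), (0,2), (1,0), (1,1), (1,2), (2,0), (2,1), (2,2)) is [[-12, -12, -4, 16, 16, 8, -12, -12, -8], [0, 0, 4, -12, -12, -8, 6, 6, 8], [-6, -6, -2, 4, 4, 4, -6, -6, -4]].
There the 3×3 minor on rows k ∈ {0, 1, 2}, columns (i,j) ∈ {(0,0), (0,2), (1,0)} is det [[-12, -4, 16], [0, 4, -12], [-6, -2, 4]] = 192 ≠ 0, so this unfolding has rank ≥ 3; CP rank is at least every unfolding rank, so rank(T) ≥ 3. (This is only a lower bound: in general the CP rank may exceed every unfolding rank, so we still need to exhibit 3 rank-1 terms summing to T.)
Upper bound: T is a sum of 3 rank-1 terms, T = (0, 1, 0) ⊗ (1, 1, 0) ⊗ (8, -4, 0) + (1, -2, 2) ⊗ (1, 1, 1) ⊗ (-4, 4, -2) + (2, 0, 1) ⊗ (1, 1, 0) ⊗ (-4, -2, -2) (written with every a and b primitive with positive leading entry and the scale carried by c; CP decompositions are not unique, and this one is verified by expanding entrywise), so rank(T) ≤ 3.
These bounds meet, so rank(T) = 3.

rank(T) = 3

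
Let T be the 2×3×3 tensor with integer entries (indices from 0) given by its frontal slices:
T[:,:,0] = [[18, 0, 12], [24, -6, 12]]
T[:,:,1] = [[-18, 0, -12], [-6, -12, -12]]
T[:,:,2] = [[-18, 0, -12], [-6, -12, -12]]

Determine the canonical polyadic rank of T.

2

Lower bound: the mode-1 unfolding of T (rows indexed by i, columns by (j,k) = (0,0), (0,1), (0,2), (1,0), (1,1), (1,2), (2,0), (2,1), (2,2)) is [[18, -18, -18, 0, 0, 0, 12, -12, -12], [24, -6, -6, -6, -12, -12, 12, -12, -12]].
There the 2×2 minor on rows i ∈ {0, 1}, columns (j,k) ∈ {(0,0), (0,1)} is det [[18, -18], [24, -6]] = 324 ≠ 0, so this unfolding has rank ≥ 2; CP rank is at least every unfolding rank, so rank(T) ≥ 2. (This is only a lower bound: in general the CP rank may exceed every unfolding rank, so we still need to exhibit 2 rank-1 terms summing to T.)
Upper bound — finding two terms. Write S_k = T[:,:,k] for the frontal slices: S₀ = [[18, 0, 12], [24, -6, 12]], S₁ = [[-18, 0, -12], [-6, -12, -12]], S₂ = [[-18, 0, -12], [-6, -12, -12]].
If T = a₁ ⊗ b₁ ⊗ c₁ + a₂ ⊗ b₂ ⊗ c₂ then each S_k = c₁[k]·a₁b₁ᵀ + c₂[k]·a₂b₂ᵀ. S₀ and S₁ are linearly independent, so a₁b₁ᵀ and a₂b₂ᵀ must span the same plane of matrices: they are the rank-1 matrices of the form x·S₀ + y·S₁.
The 2×2 minor of x·S₀ + y·S₁ on rows {0,1}, columns {0,1} is −108·x² − 108·xy + 216·y² = (-108)·(x + 2·y)(x − y), vanishing at (x:y) = (2:-1) and (1:1).
M₁ = 2·S₀ − S₁ = [[54, 0, 36], [54, 0, 36]] = 18·[1, 1][3, 0, 2]ᵀ and M₂ = S₀ + S₁ = [[0, 0, 0], [18, -18, 0]] = 18·[0, 1][1, -1, 0]ᵀ, so take a₁ = [1, 1], b₁ = [3, 0, 2], a₂ = [0, 1], b₂ = [1, -1, 0].
Each slice is an integer combination of E₁ = a₁b₁ᵀ and E₂ = a₂b₂ᵀ: S₀ = 6·E₁ + 6·E₂, S₁ = −6·E₁ + 12·E₂, S₂ = −6·E₁ + 12·E₂; reading off coefficients, c₁ = [6, -6, -6] and c₂ = [6, 12, 12].
Hence T = [1, 1] ⊗ [3, 0, 2] ⊗ [6, -6, -6] + [0, 1] ⊗ [1, -1, 0] ⊗ [6, 12, 12], so rank(T) ≤ 2.
These bounds meet, so rank(T) = 2.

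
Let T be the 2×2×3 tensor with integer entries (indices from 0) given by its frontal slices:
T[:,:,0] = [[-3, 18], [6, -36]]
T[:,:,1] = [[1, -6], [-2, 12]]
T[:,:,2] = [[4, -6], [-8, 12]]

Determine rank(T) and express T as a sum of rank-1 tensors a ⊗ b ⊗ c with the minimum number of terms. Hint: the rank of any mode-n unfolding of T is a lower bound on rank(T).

Lower bound: the mode-3 unfolding of T (rows indexed by k, columns by (i,j) = (0,0), (0,1), (1,0), (1,1)) is [[-3, 18, 6, -36], [1, -6, -2, 12], [4, -6, -8, 12]].
There the 2×2 minor on rows k ∈ {0, 2}, columns (i,j) ∈ {(0,0), (0,1)} is det [[-3, 18], [4, -6]] = -54 ≠ 0, so this unfolding has rank ≥ 2; CP rank is at least every unfolding rank, so rank(T) ≥ 2. (Unfolding ranks only ever bound the CP rank from below — rank(T) can be strictly larger than all of them — so the matching upper bound has to come from an explicit 2-term decomposition.)
Upper bound — finding two terms. Every mode-1 slice of T is a multiple of one matrix: T[i,:,:] = a[i]·M with a = [1, -2] and M = [[-3, 1, 4], [18, -6, -6]] (rows indexed by j, columns by k). So it suffices to write M as a sum of two rank-1 matrices.
Splitting M by its rows (j = 0, 1), M = [1, 0][-3, 1, 4]ᵀ + [0, 1][18, -6, -6]ᵀ.
Hence T = [1, -2] ⊗ [1, 0] ⊗ [-3, 1, 4] + [1, -2] ⊗ [0, 1] ⊗ [18, -6, -6], so rank(T) ≤ 2.
These bounds meet, so rank(T) = 2.
Check entry T[0,0,1] = 1: (1)·(1)·(1) + (1)·(0)·(-6) = 1.

rank(T) = 2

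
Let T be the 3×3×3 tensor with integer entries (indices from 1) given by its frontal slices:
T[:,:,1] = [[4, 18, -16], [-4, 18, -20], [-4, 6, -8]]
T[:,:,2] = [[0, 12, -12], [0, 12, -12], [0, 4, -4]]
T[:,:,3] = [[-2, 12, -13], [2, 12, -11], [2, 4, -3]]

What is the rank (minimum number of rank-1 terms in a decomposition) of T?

Lower bound: the mode-2 unfolding of T (rows indexed by j, columns by (i,k) = (1,1), (1,2), (1,3), (2,1), (2,2), (2,3), (3,1), (3,2), (3,3)) is [[4, 0, -2, -4, 0, 2, -4, 0, 2], [18, 12, 12, 18, 12, 12, 6, 4, 4], [-16, -12, -13, -20, -12, -11, -8, -4, -3]].
There the 2×2 minor on rows j ∈ {1, 2}, columns (i,k) ∈ {(1,1), (1,2)} is det [[4, 0], [18, 12]] = 48 ≠ 0, so this unfolding has rank ≥ 2; CP rank is at least every unfolding rank, so rank(T) ≥ 2. (Unfolding ranks only ever bound the CP rank from below — rank(T) can be strictly larger than all of them — so the matching upper bound has to come from an explicit 2-term decomposition.)
Upper bound — finding two terms. Write S_k = T[:,:,k] for the frontal slices: S₁ = [[4, 18, -16], [-4, 18, -20], [-4, 6, -8]], S₂ = [[0, 12, -12], [0, 12, -12], [0, 4, -4]], S₃ = [[-2, 12, -13], [2, 12, -11], [2, 4, -3]].
If T = a₁ ∘ b₁ ∘ c₁ + a₂ ∘ b₂ ∘ c₂ then each S_k = c₁[k]·a₁b₁ᵀ + c₂[k]·a₂b₂ᵀ. S₁ and S₂ are linearly independent, so a₁b₁ᵀ and a₂b₂ᵀ must span the same plane of matrices: they are the rank-1 matrices of the form x·S₁ + y·S₂.
The 2×2 minor of x·S₁ + y·S₂ on rows {1,2}, columns {1,2} is 144·x² + 96·xy = 48·(3·x + 2·y)(x), vanishing at (x:y) = (2:-3) and (0:1).
M₁ = 2·S₁ − 3·S₂ = [[8, 0, 4], [-8, 0, -4], [-8, 0, -4]] = 4·[1, -1, -1][2, 0, 1]ᵀ and M₂ = S₂ = [[0, 12, -12], [0, 12, -12], [0, 4, -4]] = 4·[3, 3, 1][0, 1, -1]ᵀ, so take a₁ = [1, -1, -1], b₁ = [2, 0, 1], a₂ = [3, 3, 1], b₂ = [0, 1, -1].
Each slice is an integer combination of E₁ = a₁b₁ᵀ and E₂ = a₂b₂ᵀ: S₁ = 2·E₁ + 6·E₂, S₂ = 4·E₂, S₃ = −E₁ + 4·E₂; reading off coefficients, c₁ = [2, 0, -1] and c₂ = [6, 4, 4].
Hence T = [1, -1, -1] ∘ [2, 0, 1] ∘ [2, 0, -1] + [3, 3, 1] ∘ [0, 1, -1] ∘ [6, 4, 4], so rank(T) ≤ 2.
These bounds meet, so rank(T) = 2.

2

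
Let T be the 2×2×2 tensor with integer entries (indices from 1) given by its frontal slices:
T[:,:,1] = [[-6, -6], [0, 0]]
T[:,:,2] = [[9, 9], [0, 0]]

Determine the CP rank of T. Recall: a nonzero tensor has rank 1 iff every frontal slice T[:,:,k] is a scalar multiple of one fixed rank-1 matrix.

Lower bound: T ≠ 0 (e.g. T[1,1,1] = -6), so rank(T) ≥ 1.
Upper bound: if T = a (x) b (x) c then every fibre of T is a multiple of the corresponding factor, so read the factors off the fibres through the nonzero entry T[1,1,1] = -6.
The mode-1 fibre T[:,1,1] = [-6, 0] gives a = [1, 0] (primitive direction); the mode-2 fibre T[1,:,1] = [-6, -6] gives b = [1, 1]; then c[k] = T[1,1,k] / (a[1]·b[1]) = [-6, 9] / 1 = [-6, 9].
Expanding [1, 0] (x) [1, 1] (x) [-6, 9] reproduces all 8 entries of T, so T = [1, 0] (x) [1, 1] (x) [-6, 9] and rank(T) ≤ 1.
These bounds meet, so rank(T) = 1.
Check entry T[1,2,1] = -6: (1)·(1)·(-6) = -6.

1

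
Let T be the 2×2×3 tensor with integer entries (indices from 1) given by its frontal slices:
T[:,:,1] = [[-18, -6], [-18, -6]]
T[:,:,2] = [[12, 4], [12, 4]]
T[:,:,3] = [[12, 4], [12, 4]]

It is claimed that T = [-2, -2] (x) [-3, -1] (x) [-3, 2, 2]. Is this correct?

Reconstruct entrywise from the claimed factors. For example, T[2,1,3] = 12 and Σₗ aₗ[2]bₗ[1]cₗ[3] = (-2)·(-3)·(2) = 12; checking all 12 entries, every one matches. The claim holds.

Yes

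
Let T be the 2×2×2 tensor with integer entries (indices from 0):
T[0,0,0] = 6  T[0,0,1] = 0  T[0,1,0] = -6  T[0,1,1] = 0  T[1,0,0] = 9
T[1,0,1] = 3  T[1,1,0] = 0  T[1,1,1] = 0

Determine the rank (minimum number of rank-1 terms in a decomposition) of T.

Lower bound: the mode-2 unfolding of T (rows indexed by j, columns by (i,k) = (0,0), (0,1), (1,0), (1,1)) is [[6, 0, 9, 3], [-6, 0, 0, 0]].
There the 2×2 minor on rows j ∈ {0, 1}, columns (i,k) ∈ {(0,0), (1,0)} is det [[6, 9], [-6, 0]] = 54 ≠ 0, so this unfolding has rank ≥ 2; CP rank is at least every unfolding rank, so rank(T) ≥ 2. (Flattening ranks never certify an upper bound on CP rank; for that we must actually write T with 2 rank-1 terms.)
Upper bound — finding two terms. Write S_k = T[:,:,k] for the frontal slices: S₀ = [[6, -6], [9, 0]], S₁ = [[0, 0], [3, 0]].
If T = a₁ ⊗ b₁ ⊗ c₁ + a₂ ⊗ b₂ ⊗ c₂ then each S_k = c₁[k]·a₁b₁ᵀ + c₂[k]·a₂b₂ᵀ. S₀ and S₁ are linearly independent, so a₁b₁ᵀ and a₂b₂ᵀ must span the same plane of matrices: they are the rank-1 matrices of the form x·S₀ + y·S₁.
det(x·S₀ + y·S₁) is 54·x² + 18·xy = 18·(3·x + y)(x), vanishing at (x:y) = (1:-3) and (0:1).
M₁ = S₀ − 3·S₁ = [[6, -6], [0, 0]] = 6·[1, 0][1, -1]ᵀ and M₂ = S₁ = [[0, 0], [3, 0]] = 3·[0, 1][1, 0]ᵀ, so take a₁ = [1, 0], b₁ = [1, -1], a₂ = [0, 1], b₂ = [1, 0].
Each slice is an integer combination of E₁ = a₁b₁ᵀ and E₂ = a₂b₂ᵀ: S₀ = 6·E₁ + 9·E₂, S₁ = 3·E₂; reading off coefficients, c₁ = [6, 0] and c₂ = [9, 3].
Hence T = [1, 0] ⊗ [1, -1] ⊗ [6, 0] + [0, 1] ⊗ [1, 0] ⊗ [9, 3], so rank(T) ≤ 2.
These bounds meet, so rank(T) = 2.

2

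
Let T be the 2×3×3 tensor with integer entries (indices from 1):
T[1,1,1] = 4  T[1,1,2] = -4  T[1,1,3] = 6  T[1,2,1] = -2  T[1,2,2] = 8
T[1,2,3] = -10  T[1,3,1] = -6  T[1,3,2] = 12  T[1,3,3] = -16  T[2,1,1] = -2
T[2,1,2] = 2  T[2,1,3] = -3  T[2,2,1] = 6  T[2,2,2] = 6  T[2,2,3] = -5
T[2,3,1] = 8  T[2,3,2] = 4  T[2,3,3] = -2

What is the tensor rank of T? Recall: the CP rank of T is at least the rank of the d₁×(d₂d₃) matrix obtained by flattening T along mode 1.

2

Lower bound: the mode-2 unfolding of T (rows indexed by j, columns by (i,k) = (1,1), (1,2), (1,3), (2,1), (2,2), (2,3)) is [[4, -4, 6, -2, 2, -3], [-2, 8, -10, 6, 6, -5], [-6, 12, -16, 8, 4, -2]].
There the 2×2 minor on rows j ∈ {1, 2}, columns (i,k) ∈ {(1,1), (1,2)} is det [[4, -4], [-2, 8]] = 24 ≠ 0, so this unfolding has rank ≥ 2; CP rank is at least every unfolding rank, so rank(T) ≥ 2. (Flattening ranks never certify an upper bound on CP rank; for that we must actually write T with 2 rank-1 terms.)
Upper bound — finding two terms. Write S_k = T[:,:,k] for the frontal slices: S₁ = [[4, -2, -6], [-2, 6, 8]], S₂ = [[-4, 8, 12], [2, 6, 4]], S₃ = [[6, -10, -16], [-3, -5, -2]].
If T = a₁ ∘ b₁ ∘ c₁ + a₂ ∘ b₂ ∘ c₂ then each S_k = c₁[k]·a₁b₁ᵀ + c₂[k]·a₂b₂ᵀ. S₁ and S₂ are linearly independent, so a₁b₁ᵀ and a₂b₂ᵀ must span the same plane of matrices: they are the rank-1 matrices of the form x·S₁ + y·S₂.
The 2×2 minor of x·S₁ + y·S₂ on rows {1,2}, columns {1,2} is 20·x² + 20·xy − 40·y² = 20·(x + 2·y)(x − y), vanishing at (x:y) = (2:-1) and (1:1).
M₁ = 2·S₁ − S₂ = [[12, -12, -24], [-6, 6, 12]] = 6·[2, -1][1, -1, -2]ᵀ and M₂ = S₁ + S₂ = [[0, 6, 6], [0, 12, 12]] = 6·[1, 2][0, 1, 1]ᵀ, so take a₁ = [2, -1], b₁ = [1, -1, -2], a₂ = [1, 2], b₂ = [0, 1, 1].
Each slice is an integer combination of E₁ = a₁b₁ᵀ and E₂ = a₂b₂ᵀ: S₁ = 2·E₁ + 2·E₂, S₂ = −2·E₁ + 4·E₂, S₃ = 3·E₁ − 4·E₂; reading off coefficients, c₁ = [2, -2, 3] and c₂ = [2, 4, -4].
Hence T = [2, -1] ∘ [1, -1, -2] ∘ [2, -2, 3] + [1, 2] ∘ [0, 1, 1] ∘ [2, 4, -4], so rank(T) ≤ 2.
These bounds meet, so rank(T) = 2.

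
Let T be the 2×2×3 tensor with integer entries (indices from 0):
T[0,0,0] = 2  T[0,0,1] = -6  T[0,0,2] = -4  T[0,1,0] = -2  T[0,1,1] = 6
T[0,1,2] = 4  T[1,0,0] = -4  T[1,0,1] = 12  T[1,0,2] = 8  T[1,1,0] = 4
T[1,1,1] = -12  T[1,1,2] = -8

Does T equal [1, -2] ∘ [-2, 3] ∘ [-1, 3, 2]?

No

Reconstruct entry (0,1,0) from the claimed factors: Σₗ aₗ[0]bₗ[1]cₗ[0] = (1)·(3)·(-1) = -3, but T[0,1,0] = -2. The claim is false.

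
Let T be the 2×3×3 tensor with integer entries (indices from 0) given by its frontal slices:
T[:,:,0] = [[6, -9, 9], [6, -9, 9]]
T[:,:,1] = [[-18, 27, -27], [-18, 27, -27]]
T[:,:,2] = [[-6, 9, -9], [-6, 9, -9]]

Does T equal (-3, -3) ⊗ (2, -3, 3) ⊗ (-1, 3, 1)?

Yes

Reconstruct entrywise from the claimed factors. For example, T[0,2,1] = -27 and Σₗ aₗ[0]bₗ[2]cₗ[1] = (-3)·(3)·(3) = -27; checking all 18 entries, every one matches. The claim holds.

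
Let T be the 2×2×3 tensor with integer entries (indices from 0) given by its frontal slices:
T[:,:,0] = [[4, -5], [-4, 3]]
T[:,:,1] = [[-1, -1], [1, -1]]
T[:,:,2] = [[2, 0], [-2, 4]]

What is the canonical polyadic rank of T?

Lower bound: in the mode-3 unfolding of T (rows indexed by k, columns by (i,j)) the 3×3 minor on rows k ∈ {0, 1, 2}, columns (i,j) ∈ {(0,0), (0,1), (1,1)} is det [[4, -5, 3], [-1, -1, -1], [2, 0, 4]] = -20 ≠ 0, so that unfolding has rank ≥ 3 and hence rank(T) ≥ 3 (CP rank is at least every unfolding rank, though it can be larger).
Upper bound: T is a sum of 3 rank-1 terms, T = [1, -1] ∘ [1, -1] ∘ [4, 0, 2] + [1, -1] ∘ [1, 0] ∘ [0, -1, 0] + [1, 1] ∘ [0, 1] ∘ [-1, -1, 2] (written with every a and b primitive with positive leading entry and the scale carried by c; CP decompositions are not unique, and this one is verified by expanding entrywise), so rank(T) ≤ 3.
These bounds meet, so rank(T) = 3.

3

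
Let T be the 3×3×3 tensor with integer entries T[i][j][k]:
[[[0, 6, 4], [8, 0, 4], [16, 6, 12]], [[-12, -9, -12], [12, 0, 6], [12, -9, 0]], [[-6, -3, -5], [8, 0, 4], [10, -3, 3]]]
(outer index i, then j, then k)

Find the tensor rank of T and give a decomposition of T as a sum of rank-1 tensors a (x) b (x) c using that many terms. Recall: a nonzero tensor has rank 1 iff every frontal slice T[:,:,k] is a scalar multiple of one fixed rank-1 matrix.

rank(T) = 2

Lower bound: in the mode-1 unfolding of T (rows indexed by i, columns by (j,k)) the 2×2 minor on rows i ∈ {0, 1}, columns (j,k) ∈ {(0,0), (0,1)} is det [[0, 6], [-12, -9]] = 72 ≠ 0, so that unfolding has rank ≥ 2 and hence rank(T) ≥ 2 (CP rank is at least every unfolding rank, though it can be larger).
Upper bound: with S_k = T[:,:,k], the two rank-1 terms a₁b₁ᵀ, a₂b₂ᵀ are the rank-1 members of the pencil x·S₀ + y·S₁.
The 2×2 minor of x·S₀ + y·S₁ on rows {0,1}, columns {0,1} is 96·x² + 144·xy = 48·(2·x + 3·y)(x), vanishing at (x:y) = (3:-2) and (0:1).
M₁ = 3·S₀ − 2·S₁ = [[-12, 24, 36], [-18, 36, 54], [-12, 24, 36]] = (-6)·[2, 3, 2][1, -2, -3]ᵀ and M₂ = S₁ = [[6, 0, 6], [-9, 0, -9], [-3, 0, -3]] = 3·[2, -3, -1][1, 0, 1]ᵀ, so take a₁ = [2, 3, 2], b₁ = [1, -2, -3], a₂ = [2, -3, -1], b₂ = [1, 0, 1].
Each slice is an integer combination of E₁ = a₁b₁ᵀ and E₂ = a₂b₂ᵀ: S₀ = −2·E₁ + 2·E₂, S₁ = 3·E₂, S₂ = −E₁ + 3·E₂; reading off coefficients, c₁ = [-2, 0, -1] and c₂ = [2, 3, 3].
Hence T = [2, 3, 2] (x) [1, -2, -3] (x) [-2, 0, -1] + [2, -3, -1] (x) [1, 0, 1] (x) [2, 3, 3], so rank(T) ≤ 2.
These bounds meet, so rank(T) = 2.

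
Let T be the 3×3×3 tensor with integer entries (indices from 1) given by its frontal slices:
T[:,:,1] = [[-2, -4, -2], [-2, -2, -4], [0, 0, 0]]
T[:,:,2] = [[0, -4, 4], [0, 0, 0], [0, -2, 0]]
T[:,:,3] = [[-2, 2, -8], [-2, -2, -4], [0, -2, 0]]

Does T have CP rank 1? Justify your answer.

No

The mode-1 unfolding of T (rows indexed by i, columns by (j,k) = (1,1), (1,2), (1,3), (2,1), (2,2), (2,3), (3,1), (3,2), (3,3)) is [[-2, 0, -2, -4, -4, 2, -2, 4, -8], [-2, 0, -2, -2, 0, -2, -4, 0, -4], [0, 0, 0, 0, -2, -2, 0, 0, 0]].
There the 3×3 minor on rows i ∈ {1, 2, 3}, columns (j,k) ∈ {(1,1), (2,1), (2,2)} is det [[-2, -4, -4], [-2, -2, 0], [0, 0, -2]] = 8 ≠ 0, so this unfolding has rank ≥ 3; CP rank is at least every unfolding rank, so rank(T) ≥ 3.
In particular rank(T) ≥ 3 > 1, so T is not rank-1.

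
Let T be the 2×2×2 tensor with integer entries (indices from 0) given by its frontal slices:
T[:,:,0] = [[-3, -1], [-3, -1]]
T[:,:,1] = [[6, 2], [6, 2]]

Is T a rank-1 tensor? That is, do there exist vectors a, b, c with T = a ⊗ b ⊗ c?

If T = a ⊗ b ⊗ c then every fibre of T is a multiple of the corresponding factor, so read the factors off the fibres through the nonzero entry T[0,0,0] = -3.
The mode-1 fibre T[:,0,0] = [-3, -3] gives a = (1, 1) (primitive direction); the mode-2 fibre T[0,:,0] = [-3, -1] gives b = (3, 1); then c[k] = T[0,0,k] / (a[0]·b[0]) = [-3, 6] / 3 = (-1, 2).
Expanding (1, 1) ⊗ (3, 1) ⊗ (-1, 2) reproduces all 8 entries of T, so T = (1, 1) ⊗ (3, 1) ⊗ (-1, 2) and rank(T) ≤ 1.
Equivalently every frontal slice T[:,:,k] is c[k] times the rank-1 matrix (1, 1) ⊗ (3, 1). So T has rank 1 (it is nonzero).

Yes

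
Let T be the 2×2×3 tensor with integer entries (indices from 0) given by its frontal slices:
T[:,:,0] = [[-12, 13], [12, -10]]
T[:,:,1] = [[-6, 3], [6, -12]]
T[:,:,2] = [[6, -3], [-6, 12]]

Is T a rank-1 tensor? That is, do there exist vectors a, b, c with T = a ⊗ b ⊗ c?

The mode-3 unfolding of T (rows indexed by k, columns by (i,j) = (0,0), (0,1), (1,0), (1,1)) is [[-12, 13, 12, -10], [-6, 3, 6, -12], [6, -3, -6, 12]].
There the 2×2 minor on rows k ∈ {0, 1}, columns (i,j) ∈ {(0,0), (0,1)} is det [[-12, 13], [-6, 3]] = 42 ≠ 0, so this unfolding has rank ≥ 2; CP rank is at least every unfolding rank, so rank(T) ≥ 2.
In particular rank(T) ≥ 2 > 1, so T is not rank-1.

No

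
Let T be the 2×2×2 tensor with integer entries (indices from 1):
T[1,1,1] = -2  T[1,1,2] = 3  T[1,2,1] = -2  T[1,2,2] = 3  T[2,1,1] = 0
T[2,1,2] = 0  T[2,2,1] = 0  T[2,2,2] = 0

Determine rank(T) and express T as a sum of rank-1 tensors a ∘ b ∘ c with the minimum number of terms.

Lower bound: T ≠ 0 (e.g. T[1,1,1] = -2), so rank(T) ≥ 1.
Upper bound: the mode-1 fibre T[:,1,1] = [-2, 0] gives a = [1, 0] (primitive direction); the mode-2 fibre T[1,:,1] = [-2, -2] gives b = [1, 1]; then c[k] = T[1,1,k] / (a[1]·b[1]) = [-2, 3] / 1 = [-2, 3].
Expanding [1, 0] ∘ [1, 1] ∘ [-2, 3] reproduces all 8 entries of T, so T = [1, 0] ∘ [1, 1] ∘ [-2, 3] and rank(T) ≤ 1.
These bounds meet, so rank(T) = 1.

rank(T) = 1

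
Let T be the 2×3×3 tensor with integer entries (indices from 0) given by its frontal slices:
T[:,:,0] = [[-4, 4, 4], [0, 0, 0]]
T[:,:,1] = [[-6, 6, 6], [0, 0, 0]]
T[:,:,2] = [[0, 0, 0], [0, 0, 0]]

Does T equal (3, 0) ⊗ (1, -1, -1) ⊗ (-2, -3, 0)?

No

Reconstruct entry (0,0,0) from the claimed factors: Σₗ aₗ[0]bₗ[0]cₗ[0] = (3)·(1)·(-2) = -6, but T[0,0,0] = -4. The claim is false.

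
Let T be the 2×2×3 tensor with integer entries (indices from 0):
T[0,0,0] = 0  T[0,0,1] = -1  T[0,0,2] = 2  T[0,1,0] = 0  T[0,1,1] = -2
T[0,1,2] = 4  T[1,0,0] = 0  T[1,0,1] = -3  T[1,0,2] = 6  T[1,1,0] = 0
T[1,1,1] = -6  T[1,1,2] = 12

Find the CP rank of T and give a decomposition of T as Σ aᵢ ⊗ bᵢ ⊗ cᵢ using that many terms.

rank(T) = 1

Lower bound: T ≠ 0 (e.g. T[0,0,1] = -1), so rank(T) ≥ 1.
Upper bound: if T = a ⊗ b ⊗ c then every fibre of T is a multiple of the corresponding factor, so read the factors off the fibres through the nonzero entry T[0,0,1] = -1.
The mode-1 fibre T[:,0,1] = [-1, -3] gives a = (1, 3) (primitive direction); the mode-2 fibre T[0,:,1] = [-1, -2] gives b = (1, 2); then c[k] = T[0,0,k] / (a[0]·b[0]) = [0, -1, 2] / 1 = (0, -1, 2).
Expanding (1, 3) ⊗ (1, 2) ⊗ (0, -1, 2) reproduces all 12 entries of T, so T = (1, 3) ⊗ (1, 2) ⊗ (0, -1, 2) and rank(T) ≤ 1.
These bounds meet, so rank(T) = 1.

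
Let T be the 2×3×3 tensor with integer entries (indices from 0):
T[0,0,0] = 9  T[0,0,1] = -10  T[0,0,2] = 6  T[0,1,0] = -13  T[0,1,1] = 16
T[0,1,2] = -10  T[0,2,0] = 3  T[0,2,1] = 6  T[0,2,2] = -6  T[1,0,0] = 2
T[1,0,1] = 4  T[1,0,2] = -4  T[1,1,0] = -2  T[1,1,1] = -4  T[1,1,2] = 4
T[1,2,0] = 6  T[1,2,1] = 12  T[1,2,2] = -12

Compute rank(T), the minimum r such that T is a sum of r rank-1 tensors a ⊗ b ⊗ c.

Lower bound: the mode-3 unfolding of T (rows indexed by k, columns by (i,j) = (0,0), (0,1), (0,2), (1,0), (1,1), (1,2)) is [[9, -13, 3, 2, -2, 6], [-10, 16, 6, 4, -4, 12], [6, -10, -6, -4, 4, -12]].
There the 2×2 minor on rows k ∈ {0, 1}, columns (i,j) ∈ {(0,0), (0,1)} is det [[9, -13], [-10, 16]] = 14 ≠ 0, so this unfolding has rank ≥ 2; CP rank is at least every unfolding rank, so rank(T) ≥ 2. (Unfolding ranks only ever bound the CP rank from below — rank(T) can be strictly larger than all of them — so the matching upper bound has to come from an explicit 2-term decomposition.)
Upper bound — finding two terms. Write S_k = T[:,:,k] for the frontal slices: S₀ = [[9, -13, 3], [2, -2, 6]], S₁ = [[-10, 16, 6], [4, -4, 12]], S₂ = [[6, -10, -6], [-4, 4, -12]].
If T = a₁ ⊗ b₁ ⊗ c₁ + a₂ ⊗ b₂ ⊗ c₂ then each S_k = c₁[k]·a₁b₁ᵀ + c₂[k]·a₂b₂ᵀ. S₀ and S₁ are linearly independent, so a₁b₁ᵀ and a₂b₂ᵀ must span the same plane of matrices: they are the rank-1 matrices of the form x·S₀ + y·S₁.
The 2×2 minor of x·S₀ + y·S₁ on rows {0,1}, columns {0,1} is 8·x² + 4·xy − 24·y² = 4·(2·x − 3·y)(x + 2·y), vanishing at (x:y) = (3:2) and (2:-1).
M₁ = 3·S₀ + 2·S₁ = [[7, -7, 21], [14, -14, 42]] = 7·[1, 2][1, -1, 3]ᵀ and M₂ = 2·S₀ − S₁ = [[28, -42, 0], [0, 0, 0]] = 14·[1, 0][2, -3, 0]ᵀ, so take a₁ = [1, 2], b₁ = [1, -1, 3], a₂ = [1, 0], b₂ = [2, -3, 0].
Each slice is an integer combination of E₁ = a₁b₁ᵀ and E₂ = a₂b₂ᵀ: S₀ = E₁ + 4·E₂, S₁ = 2·E₁ − 6·E₂, S₂ = −2·E₁ + 4·E₂; reading off coefficients, c₁ = [1, 2, -2] and c₂ = [4, -6, 4].
Hence T = [1, 2] ⊗ [1, -1, 3] ⊗ [1, 2, -2] + [1, 0] ⊗ [2, -3, 0] ⊗ [4, -6, 4], so rank(T) ≤ 2.
These bounds meet, so rank(T) = 2.

2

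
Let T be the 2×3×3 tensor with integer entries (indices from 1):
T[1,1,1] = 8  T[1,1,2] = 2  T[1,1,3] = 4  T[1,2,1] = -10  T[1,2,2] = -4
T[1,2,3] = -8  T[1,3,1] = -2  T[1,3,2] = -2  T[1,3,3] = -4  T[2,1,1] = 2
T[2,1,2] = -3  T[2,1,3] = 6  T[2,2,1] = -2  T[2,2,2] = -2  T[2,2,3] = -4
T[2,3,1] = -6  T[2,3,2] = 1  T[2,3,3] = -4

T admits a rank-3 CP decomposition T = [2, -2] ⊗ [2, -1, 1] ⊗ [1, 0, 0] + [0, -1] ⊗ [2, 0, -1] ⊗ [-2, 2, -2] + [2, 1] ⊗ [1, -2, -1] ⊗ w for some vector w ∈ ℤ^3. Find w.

Subtract the known terms from T to get the rank-1 residual R = [2, 1] ⊗ [1, -2, -1] ⊗ w, so R[i,j,k] = a[i]·b[j]·w[k]. Pick indices with nonzero a[1]·b[1] = (2)·(1) = 2. Only the fibre through (1,1,·) is needed: R[1,1,:] = T[1,1,:] − Σₗ aₗ[1]bₗ[1]cₗ = [8, 2, 4] − (2)·(2)·[1, 0, 0] − (0)·(2)·[-2, 2, -2] = [4, 2, 4]. Then w[k] = R[1,1,k] / 2 for each k, giving w = [4, 2, 4] / 2 = [2, 1, 2].

w = [2, 1, 2]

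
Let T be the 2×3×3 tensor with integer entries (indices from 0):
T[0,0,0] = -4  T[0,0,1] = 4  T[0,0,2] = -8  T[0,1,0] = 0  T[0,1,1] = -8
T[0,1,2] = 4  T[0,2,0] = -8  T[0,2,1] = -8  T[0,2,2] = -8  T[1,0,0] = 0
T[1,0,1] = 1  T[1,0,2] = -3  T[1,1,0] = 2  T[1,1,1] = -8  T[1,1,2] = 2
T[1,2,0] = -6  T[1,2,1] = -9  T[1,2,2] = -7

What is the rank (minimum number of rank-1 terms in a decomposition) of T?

Lower bound: the mode-2 unfolding of T (rows indexed by j, columns by (i,k) = (0,0), (0,1), (0,2), (1,0), (1,1), (1,2)) is [[-4, 4, -8, 0, 1, -3], [0, -8, 4, 2, -8, 2], [-8, -8, -8, -6, -9, -7]].
There the 3×3 minor on rows j ∈ {0, 1, 2}, columns (i,k) ∈ {(0,0), (0,1), (1,0)} is det [[-4, 4, 0], [0, -8, 2], [-8, -8, -6]] = -320 ≠ 0, so this unfolding has rank ≥ 3; CP rank is at least every unfolding rank, so rank(T) ≥ 3. (Unfolding ranks only ever bound the CP rank from below — rank(T) can be strictly larger than all of them — so the matching upper bound has to come from an explicit 3-term decomposition.)
Upper bound: T is a sum of 3 rank-1 terms, T = (0, 1) ⊗ (1, 2, 1) ⊗ (2, -1, 1) + (1, 1) ⊗ (0, 1, 2) ⊗ (-4, -4, -4) + (2, 1) ⊗ (1, -1, 0) ⊗ (-2, 2, -4) (one valid choice — decompositions are not unique — normalised so each a, b is primitive with positive first nonzero entry; check it by expanding all entries), so rank(T) ≤ 3.
These bounds meet, so rank(T) = 3.
Check entry T[1,1,0] = 2: (1)·(2)·(2) + (1)·(1)·(-4) + (1)·(-1)·(-2) = 2.

3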